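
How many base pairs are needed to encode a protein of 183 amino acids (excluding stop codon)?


Each amino acid = 1 codon = 3 bp
bp = 183 * 3 = 549 bp

549 bp


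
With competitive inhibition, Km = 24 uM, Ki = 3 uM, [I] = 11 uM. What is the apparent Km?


Km_app = Km * (1 + [I]/Ki)
Km_app = 24 * (1 + 11/3)
Km_app = 112.0 uM

112.0 uM


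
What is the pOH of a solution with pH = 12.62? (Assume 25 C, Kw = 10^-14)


pOH = 14 - pH
pOH = 14 - 12.62
pOH = 1.38

1.38


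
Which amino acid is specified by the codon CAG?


Standard genetic code lookup.
Codon CAG -> Gln

Gln


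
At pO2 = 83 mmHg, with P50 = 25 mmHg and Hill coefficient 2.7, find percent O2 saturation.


Y = pO2^n / (P50^n + pO2^n)
Y = 83^2.7 / (25^2.7 + 83^2.7)
Y = 96.23%

96.23%


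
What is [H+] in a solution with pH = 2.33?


[H+] = 10^(-pH)
[H+] = 10^(-2.33)
[H+] = 0.0047 M

0.0047 M


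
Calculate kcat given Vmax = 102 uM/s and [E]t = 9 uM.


kcat = Vmax / [E]t
kcat = 102 / 9
kcat = 11.3333 s^-1

11.3333 s^-1


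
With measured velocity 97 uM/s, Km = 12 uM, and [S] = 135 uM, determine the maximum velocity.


Vmax = v * (Km + [S]) / [S]
Vmax = 97 * (12 + 135) / 135
Vmax = 105.6222 uM/s

105.6222 uM/s


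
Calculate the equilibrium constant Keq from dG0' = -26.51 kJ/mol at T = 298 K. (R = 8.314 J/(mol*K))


Keq = exp(-dG0 * 1000 / (R * T))
Keq = exp(-(-26.51) * 1000 / (8.314 * 298))
Keq = 44355.4899

44355.4899


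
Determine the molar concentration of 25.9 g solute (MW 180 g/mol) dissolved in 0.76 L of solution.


C = (mass / MW) / volume
C = (25.9 / 180) / 0.76
C = 0.1893 M

0.1893 M


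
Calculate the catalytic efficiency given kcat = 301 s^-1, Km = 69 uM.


Catalytic efficiency = kcat / Km
= 301 / 69
= 4.3623 uM^-1*s^-1

4.3623 uM^-1*s^-1


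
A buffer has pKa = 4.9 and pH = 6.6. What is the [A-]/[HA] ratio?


[A-]/[HA] = 10^(pH - pKa)
= 10^(6.6 - 4.9)
= 50.1187

50.1187


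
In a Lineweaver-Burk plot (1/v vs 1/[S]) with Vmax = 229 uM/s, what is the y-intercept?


y-intercept = 1/Vmax
= 1/229
= 0.0044 s/uM

0.0044 s/uM


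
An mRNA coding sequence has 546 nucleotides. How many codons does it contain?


codons = nucleotides / 3
codons = 546 / 3 = 182

182


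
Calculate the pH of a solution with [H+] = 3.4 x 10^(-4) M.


pH = -log10([H+])
pH = -log10(3.4 x 10^(-4))
pH = 3.4685

3.4685


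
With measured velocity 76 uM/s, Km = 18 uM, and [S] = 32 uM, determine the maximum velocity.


Vmax = v * (Km + [S]) / [S]
Vmax = 76 * (18 + 32) / 32
Vmax = 118.75 uM/s

118.75 uM/s


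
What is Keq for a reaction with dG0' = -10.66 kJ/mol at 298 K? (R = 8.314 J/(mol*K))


Keq = exp(-dG0 * 1000 / (R * T))
Keq = exp(-(-10.66) * 1000 / (8.314 * 298))
Keq = 73.8916

73.8916


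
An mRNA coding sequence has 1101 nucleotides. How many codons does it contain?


codons = nucleotides / 3
codons = 1101 / 3 = 367

367


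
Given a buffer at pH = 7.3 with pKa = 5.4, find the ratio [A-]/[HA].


[A-]/[HA] = 10^(pH - pKa)
= 10^(7.3 - 5.4)
= 79.4328

79.4328


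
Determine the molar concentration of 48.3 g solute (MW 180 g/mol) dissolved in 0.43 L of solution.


C = (mass / MW) / volume
C = (48.3 / 180) / 0.43
C = 0.624 M

0.624 M


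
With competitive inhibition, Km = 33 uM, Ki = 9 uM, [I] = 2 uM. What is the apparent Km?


Km_app = Km * (1 + [I]/Ki)
Km_app = 33 * (1 + 2/9)
Km_app = 40.3333 uM

40.3333 uM


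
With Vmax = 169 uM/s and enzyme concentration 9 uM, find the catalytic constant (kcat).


kcat = Vmax / [E]t
kcat = 169 / 9
kcat = 18.7778 s^-1

18.7778 s^-1


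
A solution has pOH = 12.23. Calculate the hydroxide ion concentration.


[OH-] = 10^(-pOH)
[OH-] = 10^(-12.23)
[OH-] = 5.888e-13 M

5.888e-13 M


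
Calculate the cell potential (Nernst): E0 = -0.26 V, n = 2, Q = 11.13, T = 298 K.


E = E0 - (RT/nF) * ln(Q)
E = -0.26 - (8.314 * 298 / (2 * 96485)) * ln(11.13)
E = -0.2909 V

-0.2909 V


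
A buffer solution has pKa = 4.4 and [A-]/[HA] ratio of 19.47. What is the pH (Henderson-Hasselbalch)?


pH = pKa + log10([A-]/[HA])
pH = 4.4 + log10(19.47)
pH = 5.6894

5.6894


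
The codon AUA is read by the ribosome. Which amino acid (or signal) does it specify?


Standard genetic code lookup.
Codon AUA -> Ile

Ile


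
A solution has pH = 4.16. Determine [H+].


[H+] = 10^(-pH)
[H+] = 10^(-4.16)
[H+] = 6.918e-05 M

6.918e-05 M


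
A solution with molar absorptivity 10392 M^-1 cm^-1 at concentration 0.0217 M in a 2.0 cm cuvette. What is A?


A = epsilon * c * l
A = 10392 * 0.0217 * 2.0
A = 451.0128

451.0128


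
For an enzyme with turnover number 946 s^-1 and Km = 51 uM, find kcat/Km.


Catalytic efficiency = kcat / Km
= 946 / 51
= 18.549 uM^-1*s^-1

18.549 uM^-1*s^-1


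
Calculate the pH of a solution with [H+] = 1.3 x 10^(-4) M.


pH = -log10([H+])
pH = -log10(1.3 x 10^(-4))
pH = 3.8861

3.8861


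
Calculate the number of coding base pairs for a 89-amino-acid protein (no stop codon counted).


Each amino acid = 1 codon = 3 bp
bp = 89 * 3 = 267 bp

267 bp


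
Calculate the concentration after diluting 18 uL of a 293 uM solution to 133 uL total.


C2 = C1 * V1 / V2
C2 = 293 * 18 / 133
C2 = 39.6541 uM

39.6541 uM


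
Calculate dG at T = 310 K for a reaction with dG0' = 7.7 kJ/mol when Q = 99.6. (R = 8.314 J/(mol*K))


dG = dG0' + RT * ln(Q) / 1000
dG = 7.7 + 8.314 * 310 * ln(99.6) / 1000
dG = 19.5588 kJ/mol

19.5588 kJ/mol


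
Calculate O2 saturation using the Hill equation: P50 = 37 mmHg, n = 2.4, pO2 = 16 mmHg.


Y = pO2^n / (P50^n + pO2^n)
Y = 16^2.4 / (37^2.4 + 16^2.4)
Y = 11.79%

11.79%


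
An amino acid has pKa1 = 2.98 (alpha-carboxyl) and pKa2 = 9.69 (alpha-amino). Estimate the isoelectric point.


pI = (pKa1 + pKa2) / 2
pI = (2.98 + 9.69) / 2
pI = 6.335

6.335


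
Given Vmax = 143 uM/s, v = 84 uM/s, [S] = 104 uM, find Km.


Km = [S] * (Vmax - v) / v
Km = 104 * (143 - 84) / 84
Km = 73.0476 uM

73.0476 uM


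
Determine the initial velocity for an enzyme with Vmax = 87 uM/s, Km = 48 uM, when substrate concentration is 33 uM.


v = Vmax * [S] / (Km + [S])
v = 87 * 33 / (48 + 33)
v = 35.4444 uM/s

35.4444 uM/s


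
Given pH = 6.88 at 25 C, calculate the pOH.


pOH = 14 - pH
pOH = 14 - 6.88
pOH = 7.12

7.12


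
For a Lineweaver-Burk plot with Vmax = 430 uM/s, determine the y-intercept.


y-intercept = 1/Vmax
= 1/430
= 0.0023 s/uM

0.0023 s/uM


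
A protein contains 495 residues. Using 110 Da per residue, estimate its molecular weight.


MW = n_residues * 110 Da
MW = 495 * 110
MW = 54450 Da

54450 Da


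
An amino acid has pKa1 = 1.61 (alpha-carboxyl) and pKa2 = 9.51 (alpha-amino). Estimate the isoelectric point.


pI = (pKa1 + pKa2) / 2
pI = (1.61 + 9.51) / 2
pI = 5.56

5.56


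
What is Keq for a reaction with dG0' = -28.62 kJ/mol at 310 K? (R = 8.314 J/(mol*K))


Keq = exp(-dG0 * 1000 / (R * T))
Keq = exp(-(-28.62) * 1000 / (8.314 * 310))
Keq = 66467.7438

66467.7438


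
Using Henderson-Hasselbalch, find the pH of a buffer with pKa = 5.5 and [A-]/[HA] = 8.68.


pH = pKa + log10([A-]/[HA])
pH = 5.5 + log10(8.68)
pH = 6.4385

6.4385


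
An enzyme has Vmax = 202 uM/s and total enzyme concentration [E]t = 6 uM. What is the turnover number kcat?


kcat = Vmax / [E]t
kcat = 202 / 6
kcat = 33.6667 s^-1

33.6667 s^-1


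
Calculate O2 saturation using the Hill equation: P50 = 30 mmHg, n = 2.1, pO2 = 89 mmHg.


Y = pO2^n / (P50^n + pO2^n)
Y = 89^2.1 / (30^2.1 + 89^2.1)
Y = 90.75%

90.75%


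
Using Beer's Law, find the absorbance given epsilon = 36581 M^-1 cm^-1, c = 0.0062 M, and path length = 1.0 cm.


A = epsilon * c * l
A = 36581 * 0.0062 * 1.0
A = 226.8022

226.8022


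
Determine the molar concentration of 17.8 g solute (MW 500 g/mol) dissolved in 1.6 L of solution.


C = (mass / MW) / volume
C = (17.8 / 500) / 1.6
C = 0.0222 M

0.0222 M


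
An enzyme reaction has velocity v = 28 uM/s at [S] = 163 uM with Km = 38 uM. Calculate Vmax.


Vmax = v * (Km + [S]) / [S]
Vmax = 28 * (38 + 163) / 163
Vmax = 34.5276 uM/s

34.5276 uM/s


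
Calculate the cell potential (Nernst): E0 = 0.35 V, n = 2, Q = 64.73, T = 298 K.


E = E0 - (RT/nF) * ln(Q)
E = 0.35 - (8.314 * 298 / (2 * 96485)) * ln(64.73)
E = 0.2965 V

0.2965 V


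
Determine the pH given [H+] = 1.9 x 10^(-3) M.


pH = -log10([H+])
pH = -log10(1.9 x 10^(-3))
pH = 2.7212

2.7212


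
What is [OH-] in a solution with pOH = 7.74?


[OH-] = 10^(-pOH)
[OH-] = 10^(-7.74)
[OH-] = 1.820e-08 M

1.820e-08 M


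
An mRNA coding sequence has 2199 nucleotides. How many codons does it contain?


codons = nucleotides / 3
codons = 2199 / 3 = 733

733


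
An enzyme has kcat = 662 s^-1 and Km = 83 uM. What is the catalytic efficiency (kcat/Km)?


Catalytic efficiency = kcat / Km
= 662 / 83
= 7.9759 uM^-1*s^-1

7.9759 uM^-1*s^-1


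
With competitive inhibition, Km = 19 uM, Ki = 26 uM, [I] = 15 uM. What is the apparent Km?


Km_app = Km * (1 + [I]/Ki)
Km_app = 19 * (1 + 15/26)
Km_app = 29.9615 uM

29.9615 uM


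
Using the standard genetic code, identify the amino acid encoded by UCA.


Standard genetic code lookup.
Codon UCA -> Ser

Ser


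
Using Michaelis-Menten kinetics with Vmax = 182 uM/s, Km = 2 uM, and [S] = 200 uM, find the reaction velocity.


v = Vmax * [S] / (Km + [S])
v = 182 * 200 / (2 + 200)
v = 180.198 uM/s

180.198 uM/s


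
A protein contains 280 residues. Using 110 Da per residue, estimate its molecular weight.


MW = n_residues * 110 Da
MW = 280 * 110
MW = 30800 Da

30800 Da


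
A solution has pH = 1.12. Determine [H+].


[H+] = 10^(-pH)
[H+] = 10^(-1.12)
[H+] = 0.0759 M

0.0759 M


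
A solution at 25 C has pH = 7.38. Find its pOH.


pOH = 14 - pH
pOH = 14 - 7.38
pOH = 6.62

6.62


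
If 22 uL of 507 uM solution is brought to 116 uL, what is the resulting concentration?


C2 = C1 * V1 / V2
C2 = 507 * 22 / 116
C2 = 96.1552 uM

96.1552 uM


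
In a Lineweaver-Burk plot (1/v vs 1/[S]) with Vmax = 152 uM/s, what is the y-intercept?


y-intercept = 1/Vmax
= 1/152
= 0.0066 s/uM

0.0066 s/uM


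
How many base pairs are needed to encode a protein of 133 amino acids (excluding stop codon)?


Each amino acid = 1 codon = 3 bp
bp = 133 * 3 = 399 bp

399 bp


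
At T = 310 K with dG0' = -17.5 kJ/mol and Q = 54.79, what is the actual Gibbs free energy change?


dG = dG0' + RT * ln(Q) / 1000
dG = -17.5 + 8.314 * 310 * ln(54.79) / 1000
dG = -7.1816 kJ/mol

-7.1816 kJ/mol


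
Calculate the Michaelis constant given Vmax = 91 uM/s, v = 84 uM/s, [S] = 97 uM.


Km = [S] * (Vmax - v) / v
Km = 97 * (91 - 84) / 84
Km = 8.0833 uM

8.0833 uM


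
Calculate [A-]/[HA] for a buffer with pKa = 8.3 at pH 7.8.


[A-]/[HA] = 10^(pH - pKa)
= 10^(7.8 - 8.3)
= 0.3162

0.3162


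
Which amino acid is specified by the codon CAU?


Standard genetic code lookup.
Codon CAU -> His

His


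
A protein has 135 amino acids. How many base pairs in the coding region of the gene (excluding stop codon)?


Each amino acid = 1 codon = 3 bp
bp = 135 * 3 = 405 bp

405 bp


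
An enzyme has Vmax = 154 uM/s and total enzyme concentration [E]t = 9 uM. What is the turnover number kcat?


kcat = Vmax / [E]t
kcat = 154 / 9
kcat = 17.1111 s^-1

17.1111 s^-1


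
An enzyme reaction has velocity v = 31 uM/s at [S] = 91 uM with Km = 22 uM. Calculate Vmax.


Vmax = v * (Km + [S]) / [S]
Vmax = 31 * (22 + 91) / 91
Vmax = 38.4945 uM/s

38.4945 uM/s


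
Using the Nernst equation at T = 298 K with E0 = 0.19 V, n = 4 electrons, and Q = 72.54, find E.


E = E0 - (RT/nF) * ln(Q)
E = 0.19 - (8.314 * 298 / (4 * 96485)) * ln(72.54)
E = 0.1625 V

0.1625 V


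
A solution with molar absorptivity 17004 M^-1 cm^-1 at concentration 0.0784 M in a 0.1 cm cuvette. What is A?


A = epsilon * c * l
A = 17004 * 0.0784 * 0.1
A = 133.3114

133.3114


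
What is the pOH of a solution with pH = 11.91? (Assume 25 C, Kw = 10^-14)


pOH = 14 - pH
pOH = 14 - 11.91
pOH = 2.09

2.09


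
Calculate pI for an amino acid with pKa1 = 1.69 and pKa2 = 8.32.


pI = (pKa1 + pKa2) / 2
pI = (1.69 + 8.32) / 2
pI = 5.005

5.005


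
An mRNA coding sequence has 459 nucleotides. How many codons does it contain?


codons = nucleotides / 3
codons = 459 / 3 = 153

153


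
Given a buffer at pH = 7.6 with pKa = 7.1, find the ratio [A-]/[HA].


[A-]/[HA] = 10^(pH - pKa)
= 10^(7.6 - 7.1)
= 3.1623

3.1623


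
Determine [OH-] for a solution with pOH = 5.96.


[OH-] = 10^(-pOH)
[OH-] = 10^(-5.96)
[OH-] = 1.096e-06 M

1.096e-06 M


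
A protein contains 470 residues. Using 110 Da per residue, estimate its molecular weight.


MW = n_residues * 110 Da
MW = 470 * 110
MW = 51700 Da

51700 Da


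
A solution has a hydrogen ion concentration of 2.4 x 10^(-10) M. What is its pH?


pH = -log10([H+])
pH = -log10(2.4 x 10^(-10))
pH = 9.6198

9.6198


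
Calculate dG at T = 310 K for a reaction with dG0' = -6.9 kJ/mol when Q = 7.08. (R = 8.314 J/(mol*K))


dG = dG0' + RT * ln(Q) / 1000
dG = -6.9 + 8.314 * 310 * ln(7.08) / 1000
dG = -1.8554 kJ/mol

-1.8554 kJ/mol


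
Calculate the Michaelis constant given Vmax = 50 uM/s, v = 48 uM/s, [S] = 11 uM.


Km = [S] * (Vmax - v) / v
Km = 11 * (50 - 48) / 48
Km = 0.4583 uM

0.4583 uM


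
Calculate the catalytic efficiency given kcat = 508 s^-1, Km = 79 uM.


Catalytic efficiency = kcat / Km
= 508 / 79
= 6.4304 uM^-1*s^-1

6.4304 uM^-1*s^-1


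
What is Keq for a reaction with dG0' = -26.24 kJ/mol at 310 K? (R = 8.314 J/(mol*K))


Keq = exp(-dG0 * 1000 / (R * T))
Keq = exp(-(-26.24) * 1000 / (8.314 * 310))
Keq = 26397.8901

26397.8901


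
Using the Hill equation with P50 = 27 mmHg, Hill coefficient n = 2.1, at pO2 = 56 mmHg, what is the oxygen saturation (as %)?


Y = pO2^n / (P50^n + pO2^n)
Y = 56^2.1 / (27^2.1 + 56^2.1)
Y = 82.23%

82.23%


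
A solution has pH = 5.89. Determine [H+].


[H+] = 10^(-pH)
[H+] = 10^(-5.89)
[H+] = 1.288e-06 M

1.288e-06 M


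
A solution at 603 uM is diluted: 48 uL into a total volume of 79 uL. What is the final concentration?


C2 = C1 * V1 / V2
C2 = 603 * 48 / 79
C2 = 366.3797 uM

366.3797 uM


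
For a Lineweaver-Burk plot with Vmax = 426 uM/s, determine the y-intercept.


y-intercept = 1/Vmax
= 1/426
= 0.0023 s/uM

0.0023 s/uM


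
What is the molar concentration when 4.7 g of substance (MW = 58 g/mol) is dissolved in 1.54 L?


C = (mass / MW) / volume
C = (4.7 / 58) / 1.54
C = 0.0526 M

0.0526 M


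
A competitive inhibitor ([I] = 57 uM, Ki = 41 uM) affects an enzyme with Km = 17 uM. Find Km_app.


Km_app = Km * (1 + [I]/Ki)
Km_app = 17 * (1 + 57/41)
Km_app = 40.6341 uM

40.6341 uM


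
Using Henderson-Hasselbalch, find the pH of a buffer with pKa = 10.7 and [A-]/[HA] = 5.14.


pH = pKa + log10([A-]/[HA])
pH = 10.7 + log10(5.14)
pH = 11.411

11.411


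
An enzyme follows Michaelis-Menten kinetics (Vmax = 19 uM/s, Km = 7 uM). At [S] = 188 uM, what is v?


v = Vmax * [S] / (Km + [S])
v = 19 * 188 / (7 + 188)
v = 18.3179 uM/s

18.3179 uM/s


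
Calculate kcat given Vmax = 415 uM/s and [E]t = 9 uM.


kcat = Vmax / [E]t
kcat = 415 / 9
kcat = 46.1111 s^-1

46.1111 s^-1


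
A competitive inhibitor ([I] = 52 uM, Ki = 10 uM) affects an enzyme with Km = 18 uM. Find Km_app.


Km_app = Km * (1 + [I]/Ki)
Km_app = 18 * (1 + 52/10)
Km_app = 111.6 uM

111.6 uM


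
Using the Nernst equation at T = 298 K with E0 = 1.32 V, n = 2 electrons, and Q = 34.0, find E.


E = E0 - (RT/nF) * ln(Q)
E = 1.32 - (8.314 * 298 / (2 * 96485)) * ln(34.0)
E = 1.2747 V

1.2747 V


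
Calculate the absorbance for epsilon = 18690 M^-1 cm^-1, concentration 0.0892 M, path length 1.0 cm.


A = epsilon * c * l
A = 18690 * 0.0892 * 1.0
A = 1667.148

1667.148


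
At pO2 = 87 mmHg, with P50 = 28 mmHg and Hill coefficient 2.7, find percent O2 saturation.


Y = pO2^n / (P50^n + pO2^n)
Y = 87^2.7 / (28^2.7 + 87^2.7)
Y = 95.53%

95.53%


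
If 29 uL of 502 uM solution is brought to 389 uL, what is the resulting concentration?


C2 = C1 * V1 / V2
C2 = 502 * 29 / 389
C2 = 37.4242 uM

37.4242 uM


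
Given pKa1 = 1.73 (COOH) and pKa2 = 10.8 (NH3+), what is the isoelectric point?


pI = (pKa1 + pKa2) / 2
pI = (1.73 + 10.8) / 2
pI = 6.265

6.265


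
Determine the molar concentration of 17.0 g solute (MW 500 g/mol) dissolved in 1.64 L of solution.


C = (mass / MW) / volume
C = (17.0 / 500) / 1.64
C = 0.0207 M

0.0207 M


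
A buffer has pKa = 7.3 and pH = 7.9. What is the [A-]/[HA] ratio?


[A-]/[HA] = 10^(pH - pKa)
= 10^(7.9 - 7.3)
= 3.9811

3.9811


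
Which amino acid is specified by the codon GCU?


Standard genetic code lookup.
Codon GCU -> Ala

Ala


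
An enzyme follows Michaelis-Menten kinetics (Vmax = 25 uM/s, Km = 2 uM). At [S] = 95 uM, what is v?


v = Vmax * [S] / (Km + [S])
v = 25 * 95 / (2 + 95)
v = 24.4845 uM/s

24.4845 uM/s


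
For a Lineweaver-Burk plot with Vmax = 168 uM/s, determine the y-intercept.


y-intercept = 1/Vmax
= 1/168
= 0.006 s/uM

0.006 s/uM


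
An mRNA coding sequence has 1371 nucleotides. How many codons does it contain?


codons = nucleotides / 3
codons = 1371 / 3 = 457

457


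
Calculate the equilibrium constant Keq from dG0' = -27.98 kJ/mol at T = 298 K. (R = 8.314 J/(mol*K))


Keq = exp(-dG0 * 1000 / (R * T))
Keq = exp(-(-27.98) * 1000 / (8.314 * 298))
Keq = 80283.1134

80283.1134


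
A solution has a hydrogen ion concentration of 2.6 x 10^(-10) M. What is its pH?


pH = -log10([H+])
pH = -log10(2.6 x 10^(-10))
pH = 9.585

9.585


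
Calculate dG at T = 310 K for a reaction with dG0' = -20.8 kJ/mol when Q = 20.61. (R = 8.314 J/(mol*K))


dG = dG0' + RT * ln(Q) / 1000
dG = -20.8 + 8.314 * 310 * ln(20.61) / 1000
dG = -13.0015 kJ/mol

-13.0015 kJ/mol


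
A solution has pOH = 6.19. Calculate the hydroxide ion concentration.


[OH-] = 10^(-pOH)
[OH-] = 10^(-6.19)
[OH-] = 6.457e-07 M

6.457e-07 M


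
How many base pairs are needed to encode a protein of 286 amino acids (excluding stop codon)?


Each amino acid = 1 codon = 3 bp
bp = 286 * 3 = 858 bp

858 bp


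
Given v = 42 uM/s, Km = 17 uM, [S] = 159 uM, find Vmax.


Vmax = v * (Km + [S]) / [S]
Vmax = 42 * (17 + 159) / 159
Vmax = 46.4906 uM/s

46.4906 uM/s


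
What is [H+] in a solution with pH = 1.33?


[H+] = 10^(-pH)
[H+] = 10^(-1.33)
[H+] = 0.0468 M

0.0468 M


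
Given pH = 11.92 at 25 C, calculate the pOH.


pOH = 14 - pH
pOH = 14 - 11.92
pOH = 2.08

2.08


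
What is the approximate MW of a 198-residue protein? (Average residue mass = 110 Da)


MW = n_residues * 110 Da
MW = 198 * 110
MW = 21780 Da

21780 Da


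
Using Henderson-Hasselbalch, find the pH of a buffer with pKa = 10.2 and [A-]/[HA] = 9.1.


pH = pKa + log10([A-]/[HA])
pH = 10.2 + log10(9.1)
pH = 11.159

11.159


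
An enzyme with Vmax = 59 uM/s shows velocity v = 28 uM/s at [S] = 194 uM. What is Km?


Km = [S] * (Vmax - v) / v
Km = 194 * (59 - 28) / 28
Km = 214.7857 uM

214.7857 uM


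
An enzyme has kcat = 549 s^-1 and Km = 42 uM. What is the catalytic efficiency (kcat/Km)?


Catalytic efficiency = kcat / Km
= 549 / 42
= 13.0714 uM^-1*s^-1

13.0714 uM^-1*s^-1


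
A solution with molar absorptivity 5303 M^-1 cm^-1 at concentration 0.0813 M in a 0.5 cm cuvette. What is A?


A = epsilon * c * l
A = 5303 * 0.0813 * 0.5
A = 215.5669

215.5669


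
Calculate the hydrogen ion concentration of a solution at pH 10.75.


[H+] = 10^(-pH)
[H+] = 10^(-10.75)
[H+] = 1.778e-11 M

1.778e-11 M


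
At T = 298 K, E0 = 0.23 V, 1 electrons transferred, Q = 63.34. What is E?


E = E0 - (RT/nF) * ln(Q)
E = 0.23 - (8.314 * 298 / (1 * 96485)) * ln(63.34)
E = 0.1235 V

0.1235 V


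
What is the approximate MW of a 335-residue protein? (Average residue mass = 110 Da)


MW = n_residues * 110 Da
MW = 335 * 110
MW = 36850 Da

36850 Da


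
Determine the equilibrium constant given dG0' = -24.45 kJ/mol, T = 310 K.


Keq = exp(-dG0 * 1000 / (R * T))
Keq = exp(-(-24.45) * 1000 / (8.314 * 310))
Keq = 13180.9102

13180.9102


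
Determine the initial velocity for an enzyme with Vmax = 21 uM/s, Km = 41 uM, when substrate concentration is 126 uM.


v = Vmax * [S] / (Km + [S])
v = 21 * 126 / (41 + 126)
v = 15.8443 uM/s

15.8443 uM/s


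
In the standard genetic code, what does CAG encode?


Standard genetic code lookup.
Codon CAG -> Gln

Gln


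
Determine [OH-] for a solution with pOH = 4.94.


[OH-] = 10^(-pOH)
[OH-] = 10^(-4.94)
[OH-] = 1.148e-05 M

1.148e-05 M


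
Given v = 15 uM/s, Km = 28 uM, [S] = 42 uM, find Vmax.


Vmax = v * (Km + [S]) / [S]
Vmax = 15 * (28 + 42) / 42
Vmax = 25.0 uM/s

25.0 uM/s


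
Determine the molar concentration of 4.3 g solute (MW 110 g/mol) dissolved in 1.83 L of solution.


C = (mass / MW) / volume
C = (4.3 / 110) / 1.83
C = 0.0214 M

0.0214 M


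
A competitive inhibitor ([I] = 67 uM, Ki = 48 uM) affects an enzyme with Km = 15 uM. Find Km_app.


Km_app = Km * (1 + [I]/Ki)
Km_app = 15 * (1 + 67/48)
Km_app = 35.9375 uM

35.9375 uM


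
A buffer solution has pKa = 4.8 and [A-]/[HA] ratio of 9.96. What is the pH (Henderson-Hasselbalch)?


pH = pKa + log10([A-]/[HA])
pH = 4.8 + log10(9.96)
pH = 5.7983

5.7983


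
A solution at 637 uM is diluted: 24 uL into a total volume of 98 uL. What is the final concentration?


C2 = C1 * V1 / V2
C2 = 637 * 24 / 98
C2 = 156.0 uM

156.0 uM


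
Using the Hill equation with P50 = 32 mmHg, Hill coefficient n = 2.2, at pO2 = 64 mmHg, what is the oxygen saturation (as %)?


Y = pO2^n / (P50^n + pO2^n)
Y = 64^2.2 / (32^2.2 + 64^2.2)
Y = 82.13%

82.13%


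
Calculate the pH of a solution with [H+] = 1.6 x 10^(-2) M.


pH = -log10([H+])
pH = -log10(1.6 x 10^(-2))
pH = 1.7959

1.7959


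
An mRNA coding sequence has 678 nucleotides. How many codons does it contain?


codons = nucleotides / 3
codons = 678 / 3 = 226

226


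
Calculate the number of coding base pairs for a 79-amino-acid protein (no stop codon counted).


Each amino acid = 1 codon = 3 bp
bp = 79 * 3 = 237 bp

237 bp


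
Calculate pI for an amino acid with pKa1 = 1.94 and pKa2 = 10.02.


pI = (pKa1 + pKa2) / 2
pI = (1.94 + 10.02) / 2
pI = 5.98

5.98


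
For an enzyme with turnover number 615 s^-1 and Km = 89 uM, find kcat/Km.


Catalytic efficiency = kcat / Km
= 615 / 89
= 6.9101 uM^-1*s^-1

6.9101 uM^-1*s^-1


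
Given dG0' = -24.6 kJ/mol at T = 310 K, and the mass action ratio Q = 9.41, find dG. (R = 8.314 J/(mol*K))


dG = dG0' + RT * ln(Q) / 1000
dG = -24.6 + 8.314 * 310 * ln(9.41) / 1000
dG = -18.8222 kJ/mol

-18.8222 kJ/mol


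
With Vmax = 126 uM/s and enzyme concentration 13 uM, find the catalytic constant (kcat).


kcat = Vmax / [E]t
kcat = 126 / 13
kcat = 9.6923 s^-1

9.6923 s^-1


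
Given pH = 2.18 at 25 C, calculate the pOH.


pOH = 14 - pH
pOH = 14 - 2.18
pOH = 11.82

11.82


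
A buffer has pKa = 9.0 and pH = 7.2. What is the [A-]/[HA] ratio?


[A-]/[HA] = 10^(pH - pKa)
= 10^(7.2 - 9.0)
= 0.0158

0.0158


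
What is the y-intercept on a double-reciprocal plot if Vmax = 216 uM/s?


y-intercept = 1/Vmax
= 1/216
= 0.0046 s/uM

0.0046 s/uM


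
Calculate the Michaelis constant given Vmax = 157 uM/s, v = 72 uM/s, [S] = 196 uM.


Km = [S] * (Vmax - v) / v
Km = 196 * (157 - 72) / 72
Km = 231.3889 uM

231.3889 uM


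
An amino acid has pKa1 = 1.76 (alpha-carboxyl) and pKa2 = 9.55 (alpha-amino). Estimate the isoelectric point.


pI = (pKa1 + pKa2) / 2
pI = (1.76 + 9.55) / 2
pI = 5.655

5.655


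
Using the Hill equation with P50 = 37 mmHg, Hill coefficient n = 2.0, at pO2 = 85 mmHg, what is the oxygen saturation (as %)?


Y = pO2^n / (P50^n + pO2^n)
Y = 85^2.0 / (37^2.0 + 85^2.0)
Y = 84.07%

84.07%


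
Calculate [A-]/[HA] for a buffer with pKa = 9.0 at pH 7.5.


[A-]/[HA] = 10^(pH - pKa)
= 10^(7.5 - 9.0)
= 0.0316

0.0316


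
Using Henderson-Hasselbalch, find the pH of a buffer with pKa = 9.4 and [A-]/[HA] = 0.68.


pH = pKa + log10([A-]/[HA])
pH = 9.4 + log10(0.68)
pH = 9.2325

9.2325


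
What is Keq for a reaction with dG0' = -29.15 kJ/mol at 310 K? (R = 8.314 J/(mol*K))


Keq = exp(-dG0 * 1000 / (R * T))
Keq = exp(-(-29.15) * 1000 / (8.314 * 310))
Keq = 81642.9233

81642.9233


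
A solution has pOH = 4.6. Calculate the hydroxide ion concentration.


[OH-] = 10^(-pOH)
[OH-] = 10^(-4.6)
[OH-] = 2.512e-05 M

2.512e-05 M


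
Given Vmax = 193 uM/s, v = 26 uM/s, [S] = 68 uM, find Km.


Km = [S] * (Vmax - v) / v
Km = 68 * (193 - 26) / 26
Km = 436.7692 uM

436.7692 uM


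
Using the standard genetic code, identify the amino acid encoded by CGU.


Standard genetic code lookup.
Codon CGU -> Arg

Arg


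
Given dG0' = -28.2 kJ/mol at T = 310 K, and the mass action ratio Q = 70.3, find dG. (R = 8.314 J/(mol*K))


dG = dG0' + RT * ln(Q) / 1000
dG = -28.2 + 8.314 * 310 * ln(70.3) / 1000
dG = -17.2392 kJ/mol

-17.2392 kJ/mol


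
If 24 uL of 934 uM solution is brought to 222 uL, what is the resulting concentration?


C2 = C1 * V1 / V2
C2 = 934 * 24 / 222
C2 = 100.973 uM

100.973 uM


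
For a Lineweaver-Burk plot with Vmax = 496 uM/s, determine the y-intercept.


y-intercept = 1/Vmax
= 1/496
= 0.002 s/uM

0.002 s/uM


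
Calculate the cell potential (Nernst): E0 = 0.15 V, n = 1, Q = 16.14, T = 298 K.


E = E0 - (RT/nF) * ln(Q)
E = 0.15 - (8.314 * 298 / (1 * 96485)) * ln(16.14)
E = 0.0786 V

0.0786 V


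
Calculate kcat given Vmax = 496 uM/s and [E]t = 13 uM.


kcat = Vmax / [E]t
kcat = 496 / 13
kcat = 38.1538 s^-1

38.1538 s^-1


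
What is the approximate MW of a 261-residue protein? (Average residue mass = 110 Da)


MW = n_residues * 110 Da
MW = 261 * 110
MW = 28710 Da

28710 Da


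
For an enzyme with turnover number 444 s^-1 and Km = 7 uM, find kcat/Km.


Catalytic efficiency = kcat / Km
= 444 / 7
= 63.4286 uM^-1*s^-1

63.4286 uM^-1*s^-1


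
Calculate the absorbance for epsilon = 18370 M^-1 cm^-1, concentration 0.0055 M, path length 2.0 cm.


A = epsilon * c * l
A = 18370 * 0.0055 * 2.0
A = 202.07

202.07


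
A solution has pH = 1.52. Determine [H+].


[H+] = 10^(-pH)
[H+] = 10^(-1.52)
[H+] = 0.0302 M

0.0302 M


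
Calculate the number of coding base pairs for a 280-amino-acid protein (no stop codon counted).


Each amino acid = 1 codon = 3 bp
bp = 280 * 3 = 840 bp

840 bp


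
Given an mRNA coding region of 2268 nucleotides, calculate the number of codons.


codons = nucleotides / 3
codons = 2268 / 3 = 756

756


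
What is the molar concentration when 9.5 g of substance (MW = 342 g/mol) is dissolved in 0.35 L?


C = (mass / MW) / volume
C = (9.5 / 342) / 0.35
C = 0.0794 M

0.0794 M


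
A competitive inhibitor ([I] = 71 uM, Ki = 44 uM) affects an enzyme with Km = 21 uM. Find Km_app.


Km_app = Km * (1 + [I]/Ki)
Km_app = 21 * (1 + 71/44)
Km_app = 54.8864 uM

54.8864 uM


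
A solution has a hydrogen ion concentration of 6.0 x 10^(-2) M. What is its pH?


pH = -log10([H+])
pH = -log10(6.0 x 10^(-2))
pH = 1.2218

1.2218


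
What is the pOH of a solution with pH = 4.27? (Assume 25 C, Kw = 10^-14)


pOH = 14 - pH
pOH = 14 - 4.27
pOH = 9.73

9.73


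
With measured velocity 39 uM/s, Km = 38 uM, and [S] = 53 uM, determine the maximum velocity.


Vmax = v * (Km + [S]) / [S]
Vmax = 39 * (38 + 53) / 53
Vmax = 66.9623 uM/s

66.9623 uM/s


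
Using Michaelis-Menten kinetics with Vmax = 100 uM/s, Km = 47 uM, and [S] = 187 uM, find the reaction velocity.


v = Vmax * [S] / (Km + [S])
v = 100 * 187 / (47 + 187)
v = 79.9145 uM/s

79.9145 uM/s


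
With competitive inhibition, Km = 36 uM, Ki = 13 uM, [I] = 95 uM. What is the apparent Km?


Km_app = Km * (1 + [I]/Ki)
Km_app = 36 * (1 + 95/13)
Km_app = 299.0769 uM

299.0769 uM


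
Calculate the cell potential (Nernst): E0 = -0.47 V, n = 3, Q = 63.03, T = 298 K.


E = E0 - (RT/nF) * ln(Q)
E = -0.47 - (8.314 * 298 / (3 * 96485)) * ln(63.03)
E = -0.5055 V

-0.5055 V


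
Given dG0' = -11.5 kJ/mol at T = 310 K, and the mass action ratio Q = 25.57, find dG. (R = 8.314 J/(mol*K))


dG = dG0' + RT * ln(Q) / 1000
dG = -11.5 + 8.314 * 310 * ln(25.57) / 1000
dG = -3.1458 kJ/mol

-3.1458 kJ/mol


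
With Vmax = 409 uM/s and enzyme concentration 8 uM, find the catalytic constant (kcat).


kcat = Vmax / [E]t
kcat = 409 / 8
kcat = 51.125 s^-1

51.125 s^-1


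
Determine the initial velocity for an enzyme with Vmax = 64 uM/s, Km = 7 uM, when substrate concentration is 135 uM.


v = Vmax * [S] / (Km + [S])
v = 64 * 135 / (7 + 135)
v = 60.8451 uM/s

60.8451 uM/s


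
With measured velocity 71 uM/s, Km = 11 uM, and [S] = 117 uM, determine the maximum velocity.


Vmax = v * (Km + [S]) / [S]
Vmax = 71 * (11 + 117) / 117
Vmax = 77.6752 uM/s

77.6752 uM/s


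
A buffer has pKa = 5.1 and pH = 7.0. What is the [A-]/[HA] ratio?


[A-]/[HA] = 10^(pH - pKa)
= 10^(7.0 - 5.1)
= 79.4328

79.4328


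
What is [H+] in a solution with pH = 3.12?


[H+] = 10^(-pH)
[H+] = 10^(-3.12)
[H+] = 7.586e-04 M

7.586e-04 M


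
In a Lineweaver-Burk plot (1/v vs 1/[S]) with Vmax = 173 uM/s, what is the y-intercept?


y-intercept = 1/Vmax
= 1/173
= 0.0058 s/uM

0.0058 s/uM


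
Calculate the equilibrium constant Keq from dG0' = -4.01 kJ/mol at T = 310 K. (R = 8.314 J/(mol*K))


Keq = exp(-dG0 * 1000 / (R * T))
Keq = exp(-(-4.01) * 1000 / (8.314 * 310))
Keq = 4.7392

4.7392


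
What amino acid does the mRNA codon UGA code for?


Standard genetic code lookup.
Codon UGA -> Stop

Stop


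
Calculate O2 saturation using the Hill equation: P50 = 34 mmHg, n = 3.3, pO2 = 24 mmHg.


Y = pO2^n / (P50^n + pO2^n)
Y = 24^3.3 / (34^3.3 + 24^3.3)
Y = 24.06%

24.06%


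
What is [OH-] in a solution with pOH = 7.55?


[OH-] = 10^(-pOH)
[OH-] = 10^(-7.55)
[OH-] = 2.818e-08 M

2.818e-08 M


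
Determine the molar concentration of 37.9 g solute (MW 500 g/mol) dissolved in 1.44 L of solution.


C = (mass / MW) / volume
C = (37.9 / 500) / 1.44
C = 0.0526 M

0.0526 M


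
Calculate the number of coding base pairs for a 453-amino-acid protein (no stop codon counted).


Each amino acid = 1 codon = 3 bp
bp = 453 * 3 = 1359 bp

1359 bp


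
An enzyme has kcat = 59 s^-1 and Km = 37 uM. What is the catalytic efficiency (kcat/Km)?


Catalytic efficiency = kcat / Km
= 59 / 37
= 1.5946 uM^-1*s^-1

1.5946 uM^-1*s^-1


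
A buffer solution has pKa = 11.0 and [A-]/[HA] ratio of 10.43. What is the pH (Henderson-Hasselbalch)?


pH = pKa + log10([A-]/[HA])
pH = 11.0 + log10(10.43)
pH = 12.0183

12.0183


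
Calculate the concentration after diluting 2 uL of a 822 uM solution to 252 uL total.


C2 = C1 * V1 / V2
C2 = 822 * 2 / 252
C2 = 6.5238 uM

6.5238 uM


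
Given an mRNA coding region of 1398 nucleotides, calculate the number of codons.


codons = nucleotides / 3
codons = 1398 / 3 = 466

466


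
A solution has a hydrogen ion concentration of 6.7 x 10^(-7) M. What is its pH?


pH = -log10([H+])
pH = -log10(6.7 x 10^(-7))
pH = 6.1739

6.1739


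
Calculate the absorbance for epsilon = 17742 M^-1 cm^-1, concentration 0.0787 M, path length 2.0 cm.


A = epsilon * c * l
A = 17742 * 0.0787 * 2.0
A = 2792.5908

2792.5908


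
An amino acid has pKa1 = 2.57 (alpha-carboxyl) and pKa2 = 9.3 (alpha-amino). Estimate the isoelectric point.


pI = (pKa1 + pKa2) / 2
pI = (2.57 + 9.3) / 2
pI = 5.935

5.935


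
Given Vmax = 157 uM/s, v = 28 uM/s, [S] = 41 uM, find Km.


Km = [S] * (Vmax - v) / v
Km = 41 * (157 - 28) / 28
Km = 188.8929 uM

188.8929 uM


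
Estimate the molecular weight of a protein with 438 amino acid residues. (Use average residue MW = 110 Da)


MW = n_residues * 110 Da
MW = 438 * 110
MW = 48180 Da

48180 Da


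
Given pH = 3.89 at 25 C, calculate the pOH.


pOH = 14 - pH
pOH = 14 - 3.89
pOH = 10.11

10.11


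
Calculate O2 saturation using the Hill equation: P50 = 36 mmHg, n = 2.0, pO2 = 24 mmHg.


Y = pO2^n / (P50^n + pO2^n)
Y = 24^2.0 / (36^2.0 + 24^2.0)
Y = 30.77%

30.77%


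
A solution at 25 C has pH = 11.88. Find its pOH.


pOH = 14 - pH
pOH = 14 - 11.88
pOH = 2.12

2.12


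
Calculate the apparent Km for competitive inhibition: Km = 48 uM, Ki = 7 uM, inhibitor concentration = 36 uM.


Km_app = Km * (1 + [I]/Ki)
Km_app = 48 * (1 + 36/7)
Km_app = 294.8571 uM

294.8571 uM


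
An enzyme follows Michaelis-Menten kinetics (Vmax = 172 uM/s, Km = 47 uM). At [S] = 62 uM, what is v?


v = Vmax * [S] / (Km + [S])
v = 172 * 62 / (47 + 62)
v = 97.8349 uM/s

97.8349 uM/s


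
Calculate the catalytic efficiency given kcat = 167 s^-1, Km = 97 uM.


Catalytic efficiency = kcat / Km
= 167 / 97
= 1.7216 uM^-1*s^-1

1.7216 uM^-1*s^-1


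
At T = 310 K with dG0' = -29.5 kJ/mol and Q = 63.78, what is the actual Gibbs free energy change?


dG = dG0' + RT * ln(Q) / 1000
dG = -29.5 + 8.314 * 310 * ln(63.78) / 1000
dG = -18.79 kJ/mol

-18.79 kJ/mol


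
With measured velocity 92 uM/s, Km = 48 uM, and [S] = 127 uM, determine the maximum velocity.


Vmax = v * (Km + [S]) / [S]
Vmax = 92 * (48 + 127) / 127
Vmax = 126.7717 uM/s

126.7717 uM/s


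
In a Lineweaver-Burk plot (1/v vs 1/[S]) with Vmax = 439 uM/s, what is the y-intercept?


y-intercept = 1/Vmax
= 1/439
= 0.0023 s/uM

0.0023 s/uM


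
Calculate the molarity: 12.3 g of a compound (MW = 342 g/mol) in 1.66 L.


C = (mass / MW) / volume
C = (12.3 / 342) / 1.66
C = 0.0217 M

0.0217 M


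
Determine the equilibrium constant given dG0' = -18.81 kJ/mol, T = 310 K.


Keq = exp(-dG0 * 1000 / (R * T))
Keq = exp(-(-18.81) * 1000 / (8.314 * 310))
Keq = 1477.6706

1477.6706


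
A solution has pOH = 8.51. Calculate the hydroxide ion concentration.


[OH-] = 10^(-pOH)
[OH-] = 10^(-8.51)
[OH-] = 3.090e-09 M

3.090e-09 M


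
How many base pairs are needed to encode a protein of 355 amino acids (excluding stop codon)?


Each amino acid = 1 codon = 3 bp
bp = 355 * 3 = 1065 bp

1065 bp


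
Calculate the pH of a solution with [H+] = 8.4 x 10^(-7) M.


pH = -log10([H+])
pH = -log10(8.4 x 10^(-7))
pH = 6.0757

6.0757


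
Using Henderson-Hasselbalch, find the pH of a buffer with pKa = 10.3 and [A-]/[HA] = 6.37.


pH = pKa + log10([A-]/[HA])
pH = 10.3 + log10(6.37)
pH = 11.1041

11.1041


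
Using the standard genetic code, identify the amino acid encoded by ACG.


Standard genetic code lookup.
Codon ACG -> Thr

Thr


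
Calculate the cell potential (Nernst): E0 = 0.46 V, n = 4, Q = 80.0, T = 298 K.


E = E0 - (RT/nF) * ln(Q)
E = 0.46 - (8.314 * 298 / (4 * 96485)) * ln(80.0)
E = 0.4319 V

0.4319 V


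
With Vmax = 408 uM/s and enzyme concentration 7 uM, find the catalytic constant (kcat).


kcat = Vmax / [E]t
kcat = 408 / 7
kcat = 58.2857 s^-1

58.2857 s^-1


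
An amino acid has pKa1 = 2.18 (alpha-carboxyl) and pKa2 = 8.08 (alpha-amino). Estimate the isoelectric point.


pI = (pKa1 + pKa2) / 2
pI = (2.18 + 8.08) / 2
pI = 5.13

5.13


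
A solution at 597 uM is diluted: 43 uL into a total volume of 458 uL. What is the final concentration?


C2 = C1 * V1 / V2
C2 = 597 * 43 / 458
C2 = 56.0502 uM

56.0502 uM


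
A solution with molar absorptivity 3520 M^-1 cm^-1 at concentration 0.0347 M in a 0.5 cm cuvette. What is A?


A = epsilon * c * l
A = 3520 * 0.0347 * 0.5
A = 61.072

61.072


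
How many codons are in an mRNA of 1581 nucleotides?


codons = nucleotides / 3
codons = 1581 / 3 = 527

527


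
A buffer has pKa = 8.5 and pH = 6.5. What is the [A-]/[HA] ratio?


[A-]/[HA] = 10^(pH - pKa)
= 10^(6.5 - 8.5)
= 0.01

0.01


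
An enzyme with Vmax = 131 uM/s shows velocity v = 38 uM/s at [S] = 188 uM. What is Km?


Km = [S] * (Vmax - v) / v
Km = 188 * (131 - 38) / 38
Km = 460.1053 uM

460.1053 uM


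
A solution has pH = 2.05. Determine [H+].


[H+] = 10^(-pH)
[H+] = 10^(-2.05)
[H+] = 0.0089 M

0.0089 M


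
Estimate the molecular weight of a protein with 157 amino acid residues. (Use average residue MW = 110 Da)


MW = n_residues * 110 Da
MW = 157 * 110
MW = 17270 Da

17270 Da


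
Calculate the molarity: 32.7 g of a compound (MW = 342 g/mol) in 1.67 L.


C = (mass / MW) / volume
C = (32.7 / 342) / 1.67
C = 0.0573 M

0.0573 M


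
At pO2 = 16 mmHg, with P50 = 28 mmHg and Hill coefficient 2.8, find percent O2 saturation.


Y = pO2^n / (P50^n + pO2^n)
Y = 16^2.8 / (28^2.8 + 16^2.8)
Y = 17.27%

17.27%


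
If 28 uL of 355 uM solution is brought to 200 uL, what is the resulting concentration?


C2 = C1 * V1 / V2
C2 = 355 * 28 / 200
C2 = 49.7 uM

49.7 uM


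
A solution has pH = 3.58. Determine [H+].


[H+] = 10^(-pH)
[H+] = 10^(-3.58)
[H+] = 2.630e-04 M

2.630e-04 M


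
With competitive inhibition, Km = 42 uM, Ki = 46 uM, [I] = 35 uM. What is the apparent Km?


Km_app = Km * (1 + [I]/Ki)
Km_app = 42 * (1 + 35/46)
Km_app = 73.9565 uM

73.9565 uM


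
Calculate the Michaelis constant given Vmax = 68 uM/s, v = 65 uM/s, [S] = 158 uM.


Km = [S] * (Vmax - v) / v
Km = 158 * (68 - 65) / 65
Km = 7.2923 uM

7.2923 uM


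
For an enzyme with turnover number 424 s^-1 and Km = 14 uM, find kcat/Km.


Catalytic efficiency = kcat / Km
= 424 / 14
= 30.2857 uM^-1*s^-1

30.2857 uM^-1*s^-1


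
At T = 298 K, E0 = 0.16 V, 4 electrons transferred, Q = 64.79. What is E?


E = E0 - (RT/nF) * ln(Q)
E = 0.16 - (8.314 * 298 / (4 * 96485)) * ln(64.79)
E = 0.1332 V

0.1332 V


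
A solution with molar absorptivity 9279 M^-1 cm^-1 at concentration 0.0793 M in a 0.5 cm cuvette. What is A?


A = epsilon * c * l
A = 9279 * 0.0793 * 0.5
A = 367.9124

367.9124


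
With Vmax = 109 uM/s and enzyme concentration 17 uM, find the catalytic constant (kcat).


kcat = Vmax / [E]t
kcat = 109 / 17
kcat = 6.4118 s^-1

6.4118 s^-1


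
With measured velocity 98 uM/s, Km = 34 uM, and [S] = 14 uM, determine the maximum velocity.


Vmax = v * (Km + [S]) / [S]
Vmax = 98 * (34 + 14) / 14
Vmax = 336.0 uM/s

336.0 uM/s


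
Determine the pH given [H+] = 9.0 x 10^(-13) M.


pH = -log10([H+])
pH = -log10(9.0 x 10^(-13))
pH = 12.0458

12.0458


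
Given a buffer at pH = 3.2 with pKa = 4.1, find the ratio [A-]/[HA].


[A-]/[HA] = 10^(pH - pKa)
= 10^(3.2 - 4.1)
= 0.1259

0.1259


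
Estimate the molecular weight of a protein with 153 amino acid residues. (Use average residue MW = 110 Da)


MW = n_residues * 110 Da
MW = 153 * 110
MW = 16830 Da

16830 Da


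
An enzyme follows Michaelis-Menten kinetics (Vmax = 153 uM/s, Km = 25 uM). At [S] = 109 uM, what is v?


v = Vmax * [S] / (Km + [S])
v = 153 * 109 / (25 + 109)
v = 124.4552 uM/s

124.4552 uM/s


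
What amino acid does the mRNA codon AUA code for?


Standard genetic code lookup.
Codon AUA -> Ile

Ile


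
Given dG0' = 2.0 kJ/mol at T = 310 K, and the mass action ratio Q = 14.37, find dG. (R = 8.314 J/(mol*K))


dG = dG0' + RT * ln(Q) / 1000
dG = 2.0 + 8.314 * 310 * ln(14.37) / 1000
dG = 8.869 kJ/mol

8.869 kJ/mol


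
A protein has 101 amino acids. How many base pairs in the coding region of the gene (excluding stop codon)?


Each amino acid = 1 codon = 3 bp
bp = 101 * 3 = 303 bp

303 bp


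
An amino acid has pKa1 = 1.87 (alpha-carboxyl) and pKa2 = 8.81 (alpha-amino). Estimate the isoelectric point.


pI = (pKa1 + pKa2) / 2
pI = (1.87 + 8.81) / 2
pI = 5.34

5.34
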